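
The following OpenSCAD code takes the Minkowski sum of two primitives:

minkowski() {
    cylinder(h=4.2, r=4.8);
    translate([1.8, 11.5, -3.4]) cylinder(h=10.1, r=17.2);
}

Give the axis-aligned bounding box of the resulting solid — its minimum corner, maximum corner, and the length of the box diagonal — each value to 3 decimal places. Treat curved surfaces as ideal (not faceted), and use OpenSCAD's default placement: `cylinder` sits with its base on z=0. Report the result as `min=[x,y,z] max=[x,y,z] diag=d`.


A = translate([1.8, 11.5, -3.4]) cylinder(h=10.1, r=17.2) → bbox [-15.4,-5.7,-3.4] .. [19,28.7,6.7]
B = cylinder(h=4.2, r=4.8) → bbox [-4.8,-4.8,0] .. [4.8,4.8,4.2]
lo = A.lo+B.lo = [-15.4-4.8, -5.7-4.8, -3.4+0] = [-20.200,-10.500,-3.400]
hi = A.hi+B.hi = [19+4.8, 28.7+4.8, 6.7+4.2] = [23.800,33.500,10.900]
diag = √(44²+44²+14.3²) = √4076.49 = 63.847

min=[-20.200,-10.500,-3.400] max=[23.800,33.500,10.900] diag=63.847


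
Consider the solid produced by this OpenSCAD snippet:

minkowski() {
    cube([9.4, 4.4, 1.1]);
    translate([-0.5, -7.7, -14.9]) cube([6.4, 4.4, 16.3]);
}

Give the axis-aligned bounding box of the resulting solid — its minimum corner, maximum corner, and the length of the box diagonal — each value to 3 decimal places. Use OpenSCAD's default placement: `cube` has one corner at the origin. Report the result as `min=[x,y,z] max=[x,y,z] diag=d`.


min=[-0.500,-7.700,-14.900] max=[15.300,1.100,2.500] diag=25.097

A = translate([-0.5, -7.7, -14.9]) cube([6.4, 4.4, 16.3]) → bbox [-0.5,-7.7,-14.9] .. [5.9,-3.3,1.4]
B = cube([9.4, 4.4, 1.1]) → bbox [0,0,0] .. [9.4,4.4,1.1]
lo = A.lo+B.lo = [-0.5+0, -7.7+0, -14.9+0] = [-0.500,-7.700,-14.900]
hi = A.hi+B.hi = [5.9+9.4, -3.3+4.4, 1.4+1.1] = [15.300,1.100,2.500]
diag = √(15.8²+8.8²+17.4²) = √629.84 = 25.097


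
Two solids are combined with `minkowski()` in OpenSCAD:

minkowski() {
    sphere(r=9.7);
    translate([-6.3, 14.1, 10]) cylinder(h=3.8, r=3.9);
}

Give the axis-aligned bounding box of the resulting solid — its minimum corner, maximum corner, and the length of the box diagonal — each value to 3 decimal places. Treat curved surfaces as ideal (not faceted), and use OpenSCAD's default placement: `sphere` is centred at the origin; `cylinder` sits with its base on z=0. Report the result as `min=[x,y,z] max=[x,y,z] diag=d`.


min=[-19.900,0.500,0.300] max=[7.300,27.700,23.500] diag=44.921

A = translate([-6.3, 14.1, 10]) cylinder(h=3.8, r=3.9) → bbox [-10.2,10.2,10] .. [-2.4,18,13.8]
B = sphere(r=9.7) → bbox [-9.7,-9.7,-9.7] .. [9.7,9.7,9.7]
lo = A.lo+B.lo = [-10.2-9.7, 10.2-9.7, 10-9.7] = [-19.900,0.500,0.300]
hi = A.hi+B.hi = [-2.4+9.7, 18+9.7, 13.8+9.7] = [7.300,27.700,23.500]
diag = √(27.2²+27.2²+23.2²) = √2017.92 = 44.921


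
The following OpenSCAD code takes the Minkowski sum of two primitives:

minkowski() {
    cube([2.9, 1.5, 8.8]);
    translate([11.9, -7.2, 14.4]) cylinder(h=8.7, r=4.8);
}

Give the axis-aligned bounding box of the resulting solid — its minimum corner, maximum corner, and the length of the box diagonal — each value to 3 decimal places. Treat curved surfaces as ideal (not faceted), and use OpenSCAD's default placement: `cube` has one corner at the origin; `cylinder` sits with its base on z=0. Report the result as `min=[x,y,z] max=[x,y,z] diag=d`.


A = translate([11.9, -7.2, 14.4]) cylinder(h=8.7, r=4.8) → bbox [7.1,-12,14.4] .. [16.7,-2.4,23.1]
B = cube([2.9, 1.5, 8.8]) → bbox [0,0,0] .. [2.9,1.5,8.8]
lo = A.lo+B.lo = [7.1+0, -12+0, 14.4+0] = [7.100,-12.000,14.400]
hi = A.hi+B.hi = [16.7+2.9, -2.4+1.5, 23.1+8.8] = [19.600,-0.900,31.900]
diag = √(12.5²+11.1²+17.5²) = √585.71 = 24.201

min=[7.100,-12.000,14.400] max=[19.600,-0.900,31.900] diag=24.201


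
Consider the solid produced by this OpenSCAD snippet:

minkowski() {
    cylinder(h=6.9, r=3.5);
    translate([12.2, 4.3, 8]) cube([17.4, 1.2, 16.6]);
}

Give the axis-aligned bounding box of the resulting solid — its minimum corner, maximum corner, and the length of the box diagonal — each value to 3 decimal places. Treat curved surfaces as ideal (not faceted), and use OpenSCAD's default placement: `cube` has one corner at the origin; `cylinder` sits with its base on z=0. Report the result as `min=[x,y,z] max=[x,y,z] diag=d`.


A = translate([12.2, 4.3, 8]) cube([17.4, 1.2, 16.6]) → bbox [12.2,4.3,8] .. [29.6,5.5,24.6]
B = cylinder(h=6.9, r=3.5) → bbox [-3.5,-3.5,0] .. [3.5,3.5,6.9]
lo = A.lo+B.lo = [12.2-3.5, 4.3-3.5, 8+0] = [8.700,0.800,8.000]
hi = A.hi+B.hi = [29.6+3.5, 5.5+3.5, 24.6+6.9] = [33.100,9.000,31.500]
diag = √(24.4²+8.2²+23.5²) = √1214.85 = 34.855

min=[8.700,0.800,8.000] max=[33.100,9.000,31.500] diag=34.855


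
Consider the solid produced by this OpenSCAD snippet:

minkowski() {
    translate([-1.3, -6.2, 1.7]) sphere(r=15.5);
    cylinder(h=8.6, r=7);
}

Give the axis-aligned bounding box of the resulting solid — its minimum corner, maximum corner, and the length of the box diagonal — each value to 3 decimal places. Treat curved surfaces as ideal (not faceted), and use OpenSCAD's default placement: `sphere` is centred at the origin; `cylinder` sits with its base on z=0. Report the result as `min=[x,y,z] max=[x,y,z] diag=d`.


A = translate([-1.3, -6.2, 1.7]) sphere(r=15.5) → bbox [-16.8,-21.7,-13.8] .. [14.2,9.3,17.2]
B = cylinder(h=8.6, r=7) → bbox [-7,-7,0] .. [7,7,8.6]
lo = A.lo+B.lo = [-16.8-7, -21.7-7, -13.8+0] = [-23.800,-28.700,-13.800]
hi = A.hi+B.hi = [14.2+7, 9.3+7, 17.2+8.6] = [21.200,16.300,25.800]
diag = √(45²+45²+39.6²) = √5618.16 = 74.954

min=[-23.800,-28.700,-13.800] max=[21.200,16.300,25.800] diag=74.954


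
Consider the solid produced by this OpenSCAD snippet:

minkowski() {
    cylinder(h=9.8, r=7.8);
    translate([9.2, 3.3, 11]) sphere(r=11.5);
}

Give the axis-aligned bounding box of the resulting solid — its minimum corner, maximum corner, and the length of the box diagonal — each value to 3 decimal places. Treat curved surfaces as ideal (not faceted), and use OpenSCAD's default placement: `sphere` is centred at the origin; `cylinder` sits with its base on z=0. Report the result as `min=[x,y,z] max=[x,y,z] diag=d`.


min=[-10.100,-16.000,-0.500] max=[28.500,22.600,32.300] diag=63.685

A = translate([9.2, 3.3, 11]) sphere(r=11.5) → bbox [-2.3,-8.2,-0.5] .. [20.7,14.8,22.5]
B = cylinder(h=9.8, r=7.8) → bbox [-7.8,-7.8,0] .. [7.8,7.8,9.8]
lo = A.lo+B.lo = [-2.3-7.8, -8.2-7.8, -0.5+0] = [-10.100,-16.000,-0.500]
hi = A.hi+B.hi = [20.7+7.8, 14.8+7.8, 22.5+9.8] = [28.500,22.600,32.300]
diag = √(38.6²+38.6²+32.8²) = √4055.76 = 63.685


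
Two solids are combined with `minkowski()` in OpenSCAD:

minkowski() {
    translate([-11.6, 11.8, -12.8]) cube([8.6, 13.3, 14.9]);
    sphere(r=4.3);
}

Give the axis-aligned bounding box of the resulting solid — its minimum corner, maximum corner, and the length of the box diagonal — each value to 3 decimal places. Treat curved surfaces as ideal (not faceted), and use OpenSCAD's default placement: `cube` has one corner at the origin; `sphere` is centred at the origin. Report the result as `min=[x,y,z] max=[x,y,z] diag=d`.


A = translate([-11.6, 11.8, -12.8]) cube([8.6, 13.3, 14.9]) → bbox [-11.6,11.8,-12.8] .. [-3,25.1,2.1]
B = sphere(r=4.3) → bbox [-4.3,-4.3,-4.3] .. [4.3,4.3,4.3]
lo = A.lo+B.lo = [-11.6-4.3, 11.8-4.3, -12.8-4.3] = [-15.900,7.500,-17.100]
hi = A.hi+B.hi = [-3+4.3, 25.1+4.3, 2.1+4.3] = [1.300,29.400,6.400]
diag = √(17.2²+21.9²+23.5²) = √1327.7 = 36.438

min=[-15.900,7.500,-17.100] max=[1.300,29.400,6.400] diag=36.438


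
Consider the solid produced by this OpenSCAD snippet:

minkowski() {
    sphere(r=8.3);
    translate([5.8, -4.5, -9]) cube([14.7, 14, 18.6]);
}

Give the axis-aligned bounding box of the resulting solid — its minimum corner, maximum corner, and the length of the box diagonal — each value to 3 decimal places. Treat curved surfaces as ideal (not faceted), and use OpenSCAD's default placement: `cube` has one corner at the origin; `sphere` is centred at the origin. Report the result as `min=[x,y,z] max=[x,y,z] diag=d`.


min=[-2.500,-12.800,-17.300] max=[28.800,17.800,17.900] diag=56.170

A = translate([5.8, -4.5, -9]) cube([14.7, 14, 18.6]) → bbox [5.8,-4.5,-9] .. [20.5,9.5,9.6]
B = sphere(r=8.3) → bbox [-8.3,-8.3,-8.3] .. [8.3,8.3,8.3]
lo = A.lo+B.lo = [5.8-8.3, -4.5-8.3, -9-8.3] = [-2.500,-12.800,-17.300]
hi = A.hi+B.hi = [20.5+8.3, 9.5+8.3, 9.6+8.3] = [28.800,17.800,17.900]
diag = √(31.3²+30.6²+35.2²) = √3155.09 = 56.170


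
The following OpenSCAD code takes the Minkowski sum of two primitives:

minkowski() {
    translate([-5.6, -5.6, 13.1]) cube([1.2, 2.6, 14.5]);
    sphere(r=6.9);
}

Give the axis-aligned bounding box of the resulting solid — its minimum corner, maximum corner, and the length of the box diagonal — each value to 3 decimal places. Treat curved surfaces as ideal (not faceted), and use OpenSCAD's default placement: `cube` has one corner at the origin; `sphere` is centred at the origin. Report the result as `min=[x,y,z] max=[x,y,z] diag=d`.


min=[-12.500,-12.500,6.200] max=[2.500,3.900,34.500] diag=35.984

A = translate([-5.6, -5.6, 13.1]) cube([1.2, 2.6, 14.5]) → bbox [-5.6,-5.6,13.1] .. [-4.4,-3,27.6]
B = sphere(r=6.9) → bbox [-6.9,-6.9,-6.9] .. [6.9,6.9,6.9]
lo = A.lo+B.lo = [-5.6-6.9, -5.6-6.9, 13.1-6.9] = [-12.500,-12.500,6.200]
hi = A.hi+B.hi = [-4.4+6.9, -3+6.9, 27.6+6.9] = [2.500,3.900,34.500]
diag = √(15²+16.4²+28.3²) = √1294.85 = 35.984


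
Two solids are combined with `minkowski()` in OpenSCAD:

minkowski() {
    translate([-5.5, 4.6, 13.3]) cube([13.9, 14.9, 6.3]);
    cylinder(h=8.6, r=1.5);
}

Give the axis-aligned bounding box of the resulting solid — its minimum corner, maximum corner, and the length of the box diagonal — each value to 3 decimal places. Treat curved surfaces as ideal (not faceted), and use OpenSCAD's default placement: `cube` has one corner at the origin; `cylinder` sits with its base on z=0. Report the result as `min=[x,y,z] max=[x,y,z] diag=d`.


A = translate([-5.5, 4.6, 13.3]) cube([13.9, 14.9, 6.3]) → bbox [-5.5,4.6,13.3] .. [8.4,19.5,19.6]
B = cylinder(h=8.6, r=1.5) → bbox [-1.5,-1.5,0] .. [1.5,1.5,8.6]
lo = A.lo+B.lo = [-5.5-1.5, 4.6-1.5, 13.3+0] = [-7.000,3.100,13.300]
hi = A.hi+B.hi = [8.4+1.5, 19.5+1.5, 19.6+8.6] = [9.900,21.000,28.200]
diag = √(16.9²+17.9²+14.9²) = √828.03 = 28.776

min=[-7.000,3.100,13.300] max=[9.900,21.000,28.200] diag=28.776


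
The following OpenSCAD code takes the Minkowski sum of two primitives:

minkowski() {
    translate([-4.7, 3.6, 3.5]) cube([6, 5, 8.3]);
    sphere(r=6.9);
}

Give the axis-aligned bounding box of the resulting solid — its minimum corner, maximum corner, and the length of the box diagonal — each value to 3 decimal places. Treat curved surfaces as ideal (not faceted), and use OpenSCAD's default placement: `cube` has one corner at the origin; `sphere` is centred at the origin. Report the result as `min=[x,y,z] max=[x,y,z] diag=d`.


min=[-11.600,-3.300,-3.400] max=[8.200,15.500,18.700] diag=35.127

A = translate([-4.7, 3.6, 3.5]) cube([6, 5, 8.3]) → bbox [-4.7,3.6,3.5] .. [1.3,8.6,11.8]
B = sphere(r=6.9) → bbox [-6.9,-6.9,-6.9] .. [6.9,6.9,6.9]
lo = A.lo+B.lo = [-4.7-6.9, 3.6-6.9, 3.5-6.9] = [-11.600,-3.300,-3.400]
hi = A.hi+B.hi = [1.3+6.9, 8.6+6.9, 11.8+6.9] = [8.200,15.500,18.700]
diag = √(19.8²+18.8²+22.1²) = √1233.89 = 35.127


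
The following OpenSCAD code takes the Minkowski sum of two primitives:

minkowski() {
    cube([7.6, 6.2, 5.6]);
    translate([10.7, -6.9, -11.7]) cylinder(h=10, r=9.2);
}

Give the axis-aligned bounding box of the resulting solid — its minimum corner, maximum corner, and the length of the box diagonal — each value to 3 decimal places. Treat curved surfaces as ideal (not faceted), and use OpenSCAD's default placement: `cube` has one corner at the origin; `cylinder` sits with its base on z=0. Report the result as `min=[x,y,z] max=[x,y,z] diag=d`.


min=[1.500,-16.100,-11.700] max=[27.500,8.500,3.900] diag=39.045

A = translate([10.7, -6.9, -11.7]) cylinder(h=10, r=9.2) → bbox [1.5,-16.1,-11.7] .. [19.9,2.3,-1.7]
B = cube([7.6, 6.2, 5.6]) → bbox [0,0,0] .. [7.6,6.2,5.6]
lo = A.lo+B.lo = [1.5+0, -16.1+0, -11.7+0] = [1.500,-16.100,-11.700]
hi = A.hi+B.hi = [19.9+7.6, 2.3+6.2, -1.7+5.6] = [27.500,8.500,3.900]
diag = √(26²+24.6²+15.6²) = √1524.52 = 39.045


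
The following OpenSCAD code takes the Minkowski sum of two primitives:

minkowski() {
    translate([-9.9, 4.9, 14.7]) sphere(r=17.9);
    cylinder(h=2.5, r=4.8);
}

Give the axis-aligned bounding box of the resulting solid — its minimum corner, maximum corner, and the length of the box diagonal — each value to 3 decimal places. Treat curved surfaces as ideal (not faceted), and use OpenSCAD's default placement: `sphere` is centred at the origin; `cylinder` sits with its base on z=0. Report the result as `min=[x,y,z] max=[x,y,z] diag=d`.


A = translate([-9.9, 4.9, 14.7]) sphere(r=17.9) → bbox [-27.8,-13,-3.2] .. [8,22.8,32.6]
B = cylinder(h=2.5, r=4.8) → bbox [-4.8,-4.8,0] .. [4.8,4.8,2.5]
lo = A.lo+B.lo = [-27.8-4.8, -13-4.8, -3.2+0] = [-32.600,-17.800,-3.200]
hi = A.hi+B.hi = [8+4.8, 22.8+4.8, 32.6+2.5] = [12.800,27.600,35.100]
diag = √(45.4²+45.4²+38.3²) = √5589.21 = 74.761

min=[-32.600,-17.800,-3.200] max=[12.800,27.600,35.100] diag=74.761


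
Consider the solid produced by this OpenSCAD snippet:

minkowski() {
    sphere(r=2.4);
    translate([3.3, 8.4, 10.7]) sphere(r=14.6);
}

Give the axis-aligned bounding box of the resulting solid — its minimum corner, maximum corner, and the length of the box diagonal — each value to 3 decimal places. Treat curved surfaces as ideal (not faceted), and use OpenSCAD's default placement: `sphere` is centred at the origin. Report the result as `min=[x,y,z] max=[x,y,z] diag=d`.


A = translate([3.3, 8.4, 10.7]) sphere(r=14.6) → bbox [-11.3,-6.2,-3.9] .. [17.9,23,25.3]
B = sphere(r=2.4) → bbox [-2.4,-2.4,-2.4] .. [2.4,2.4,2.4]
lo = A.lo+B.lo = [-11.3-2.4, -6.2-2.4, -3.9-2.4] = [-13.700,-8.600,-6.300]
hi = A.hi+B.hi = [17.9+2.4, 23+2.4, 25.3+2.4] = [20.300,25.400,27.700]
diag = √(34²+34²+34²) = √3468 = 58.890

min=[-13.700,-8.600,-6.300] max=[20.300,25.400,27.700] diag=58.890


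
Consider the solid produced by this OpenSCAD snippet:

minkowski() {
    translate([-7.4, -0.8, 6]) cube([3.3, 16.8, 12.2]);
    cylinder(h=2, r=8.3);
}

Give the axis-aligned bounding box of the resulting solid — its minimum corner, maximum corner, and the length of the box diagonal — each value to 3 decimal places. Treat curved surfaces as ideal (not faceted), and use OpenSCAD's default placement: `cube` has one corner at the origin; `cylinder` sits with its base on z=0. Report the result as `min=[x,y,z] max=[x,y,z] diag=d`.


A = translate([-7.4, -0.8, 6]) cube([3.3, 16.8, 12.2]) → bbox [-7.4,-0.8,6] .. [-4.1,16,18.2]
B = cylinder(h=2, r=8.3) → bbox [-8.3,-8.3,0] .. [8.3,8.3,2]
lo = A.lo+B.lo = [-7.4-8.3, -0.8-8.3, 6+0] = [-15.700,-9.100,6.000]
hi = A.hi+B.hi = [-4.1+8.3, 16+8.3, 18.2+2] = [4.200,24.300,20.200]
diag = √(19.9²+33.4²+14.2²) = √1713.21 = 41.391

min=[-15.700,-9.100,6.000] max=[4.200,24.300,20.200] diag=41.391


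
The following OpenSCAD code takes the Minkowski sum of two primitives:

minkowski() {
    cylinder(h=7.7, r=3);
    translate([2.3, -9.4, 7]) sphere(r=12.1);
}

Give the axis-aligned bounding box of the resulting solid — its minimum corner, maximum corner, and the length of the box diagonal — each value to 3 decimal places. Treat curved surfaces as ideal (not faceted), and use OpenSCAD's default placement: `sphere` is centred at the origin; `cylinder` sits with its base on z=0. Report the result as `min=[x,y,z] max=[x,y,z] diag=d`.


min=[-12.800,-24.500,-5.100] max=[17.400,5.700,26.800] diag=53.308

A = translate([2.3, -9.4, 7]) sphere(r=12.1) → bbox [-9.8,-21.5,-5.1] .. [14.4,2.7,19.1]
B = cylinder(h=7.7, r=3) → bbox [-3,-3,0] .. [3,3,7.7]
lo = A.lo+B.lo = [-9.8-3, -21.5-3, -5.1+0] = [-12.800,-24.500,-5.100]
hi = A.hi+B.hi = [14.4+3, 2.7+3, 19.1+7.7] = [17.400,5.700,26.800]
diag = √(30.2²+30.2²+31.9²) = √2841.69 = 53.308


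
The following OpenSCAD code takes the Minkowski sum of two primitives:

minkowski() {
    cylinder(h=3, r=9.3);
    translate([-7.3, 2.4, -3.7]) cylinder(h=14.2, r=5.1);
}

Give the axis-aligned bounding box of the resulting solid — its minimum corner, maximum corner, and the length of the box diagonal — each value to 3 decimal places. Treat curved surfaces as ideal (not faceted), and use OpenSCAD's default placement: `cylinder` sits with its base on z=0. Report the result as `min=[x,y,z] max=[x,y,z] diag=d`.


min=[-21.700,-12.000,-3.700] max=[7.100,16.800,13.500] diag=44.212

A = translate([-7.3, 2.4, -3.7]) cylinder(h=14.2, r=5.1) → bbox [-12.4,-2.7,-3.7] .. [-2.2,7.5,10.5]
B = cylinder(h=3, r=9.3) → bbox [-9.3,-9.3,0] .. [9.3,9.3,3]
lo = A.lo+B.lo = [-12.4-9.3, -2.7-9.3, -3.7+0] = [-21.700,-12.000,-3.700]
hi = A.hi+B.hi = [-2.2+9.3, 7.5+9.3, 10.5+3] = [7.100,16.800,13.500]
diag = √(28.8²+28.8²+17.2²) = √1954.72 = 44.212


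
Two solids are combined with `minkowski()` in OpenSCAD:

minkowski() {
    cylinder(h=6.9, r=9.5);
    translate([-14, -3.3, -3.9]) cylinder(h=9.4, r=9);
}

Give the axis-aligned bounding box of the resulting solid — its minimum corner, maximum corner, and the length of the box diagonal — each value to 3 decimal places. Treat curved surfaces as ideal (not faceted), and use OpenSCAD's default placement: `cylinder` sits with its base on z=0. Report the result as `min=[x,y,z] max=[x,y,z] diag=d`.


A = translate([-14, -3.3, -3.9]) cylinder(h=9.4, r=9) → bbox [-23,-12.3,-3.9] .. [-5,5.7,5.5]
B = cylinder(h=6.9, r=9.5) → bbox [-9.5,-9.5,0] .. [9.5,9.5,6.9]
lo = A.lo+B.lo = [-23-9.5, -12.3-9.5, -3.9+0] = [-32.500,-21.800,-3.900]
hi = A.hi+B.hi = [-5+9.5, 5.7+9.5, 5.5+6.9] = [4.500,15.200,12.400]
diag = √(37²+37²+16.3²) = √3003.69 = 54.806

min=[-32.500,-21.800,-3.900] max=[4.500,15.200,12.400] diag=54.806


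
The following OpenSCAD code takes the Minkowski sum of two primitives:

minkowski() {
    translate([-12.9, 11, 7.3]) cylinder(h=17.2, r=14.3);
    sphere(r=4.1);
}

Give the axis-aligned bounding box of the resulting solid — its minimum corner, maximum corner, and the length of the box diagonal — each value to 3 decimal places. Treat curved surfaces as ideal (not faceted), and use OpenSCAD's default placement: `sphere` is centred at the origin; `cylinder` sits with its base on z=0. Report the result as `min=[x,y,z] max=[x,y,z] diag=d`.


min=[-31.300,-7.400,3.200] max=[5.500,29.400,28.600] diag=57.911

A = translate([-12.9, 11, 7.3]) cylinder(h=17.2, r=14.3) → bbox [-27.2,-3.3,7.3] .. [1.4,25.3,24.5]
B = sphere(r=4.1) → bbox [-4.1,-4.1,-4.1] .. [4.1,4.1,4.1]
lo = A.lo+B.lo = [-27.2-4.1, -3.3-4.1, 7.3-4.1] = [-31.300,-7.400,3.200]
hi = A.hi+B.hi = [1.4+4.1, 25.3+4.1, 24.5+4.1] = [5.500,29.400,28.600]
diag = √(36.8²+36.8²+25.4²) = √3353.64 = 57.911


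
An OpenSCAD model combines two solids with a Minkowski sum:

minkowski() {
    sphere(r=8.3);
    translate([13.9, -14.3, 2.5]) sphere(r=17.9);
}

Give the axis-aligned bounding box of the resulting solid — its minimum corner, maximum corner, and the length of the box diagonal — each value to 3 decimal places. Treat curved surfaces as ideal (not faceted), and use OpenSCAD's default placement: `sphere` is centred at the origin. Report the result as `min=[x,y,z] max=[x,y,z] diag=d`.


min=[-12.300,-40.500,-23.700] max=[40.100,11.900,28.700] diag=90.759

A = translate([13.9, -14.3, 2.5]) sphere(r=17.9) → bbox [-4,-32.2,-15.4] .. [31.8,3.6,20.4]
B = sphere(r=8.3) → bbox [-8.3,-8.3,-8.3] .. [8.3,8.3,8.3]
lo = A.lo+B.lo = [-4-8.3, -32.2-8.3, -15.4-8.3] = [-12.300,-40.500,-23.700]
hi = A.hi+B.hi = [31.8+8.3, 3.6+8.3, 20.4+8.3] = [40.100,11.900,28.700]
diag = √(52.4²+52.4²+52.4²) = √8237.28 = 90.759


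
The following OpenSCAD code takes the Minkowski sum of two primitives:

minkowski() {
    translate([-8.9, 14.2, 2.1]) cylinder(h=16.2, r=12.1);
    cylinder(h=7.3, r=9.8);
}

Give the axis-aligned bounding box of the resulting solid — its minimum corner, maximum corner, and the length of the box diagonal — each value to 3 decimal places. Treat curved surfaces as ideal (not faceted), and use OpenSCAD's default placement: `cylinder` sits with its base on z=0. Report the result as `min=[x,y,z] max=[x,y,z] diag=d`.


A = translate([-8.9, 14.2, 2.1]) cylinder(h=16.2, r=12.1) → bbox [-21,2.1,2.1] .. [3.2,26.3,18.3]
B = cylinder(h=7.3, r=9.8) → bbox [-9.8,-9.8,0] .. [9.8,9.8,7.3]
lo = A.lo+B.lo = [-21-9.8, 2.1-9.8, 2.1+0] = [-30.800,-7.700,2.100]
hi = A.hi+B.hi = [3.2+9.8, 26.3+9.8, 18.3+7.3] = [13.000,36.100,25.600]
diag = √(43.8²+43.8²+23.5²) = √4389.13 = 66.251

min=[-30.800,-7.700,2.100] max=[13.000,36.100,25.600] diag=66.251


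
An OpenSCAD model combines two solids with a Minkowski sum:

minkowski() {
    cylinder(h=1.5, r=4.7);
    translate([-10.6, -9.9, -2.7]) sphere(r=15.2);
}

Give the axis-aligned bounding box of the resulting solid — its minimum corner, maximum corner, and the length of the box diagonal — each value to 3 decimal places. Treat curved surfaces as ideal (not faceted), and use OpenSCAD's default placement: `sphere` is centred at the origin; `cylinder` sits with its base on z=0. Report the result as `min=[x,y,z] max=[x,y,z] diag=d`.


A = translate([-10.6, -9.9, -2.7]) sphere(r=15.2) → bbox [-25.8,-25.1,-17.9] .. [4.6,5.3,12.5]
B = cylinder(h=1.5, r=4.7) → bbox [-4.7,-4.7,0] .. [4.7,4.7,1.5]
lo = A.lo+B.lo = [-25.8-4.7, -25.1-4.7, -17.9+0] = [-30.500,-29.800,-17.900]
hi = A.hi+B.hi = [4.6+4.7, 5.3+4.7, 12.5+1.5] = [9.300,10.000,14.000]
diag = √(39.8²+39.8²+31.9²) = √4185.69 = 64.697

min=[-30.500,-29.800,-17.900] max=[9.300,10.000,14.000] diag=64.697


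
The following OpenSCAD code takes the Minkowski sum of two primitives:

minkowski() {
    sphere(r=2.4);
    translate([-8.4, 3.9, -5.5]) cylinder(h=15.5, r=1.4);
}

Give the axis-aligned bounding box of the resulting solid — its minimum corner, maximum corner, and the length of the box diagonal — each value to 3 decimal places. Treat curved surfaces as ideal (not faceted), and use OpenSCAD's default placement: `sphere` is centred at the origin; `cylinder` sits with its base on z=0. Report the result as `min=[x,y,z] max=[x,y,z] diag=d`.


A = translate([-8.4, 3.9, -5.5]) cylinder(h=15.5, r=1.4) → bbox [-9.8,2.5,-5.5] .. [-7,5.3,10]
B = sphere(r=2.4) → bbox [-2.4,-2.4,-2.4] .. [2.4,2.4,2.4]
lo = A.lo+B.lo = [-9.8-2.4, 2.5-2.4, -5.5-2.4] = [-12.200,0.100,-7.900]
hi = A.hi+B.hi = [-7+2.4, 5.3+2.4, 10+2.4] = [-4.600,7.700,12.400]
diag = √(7.6²+7.6²+20.3²) = √527.61 = 22.970

min=[-12.200,0.100,-7.900] max=[-4.600,7.700,12.400] diag=22.970


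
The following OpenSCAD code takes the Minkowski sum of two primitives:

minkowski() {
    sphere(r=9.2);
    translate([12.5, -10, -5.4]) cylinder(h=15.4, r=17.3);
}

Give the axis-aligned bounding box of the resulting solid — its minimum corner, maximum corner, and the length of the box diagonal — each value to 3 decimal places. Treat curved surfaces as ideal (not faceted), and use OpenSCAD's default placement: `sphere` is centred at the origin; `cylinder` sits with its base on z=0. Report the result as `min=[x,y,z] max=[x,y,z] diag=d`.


A = translate([12.5, -10, -5.4]) cylinder(h=15.4, r=17.3) → bbox [-4.8,-27.3,-5.4] .. [29.8,7.3,10]
B = sphere(r=9.2) → bbox [-9.2,-9.2,-9.2] .. [9.2,9.2,9.2]
lo = A.lo+B.lo = [-4.8-9.2, -27.3-9.2, -5.4-9.2] = [-14.000,-36.500,-14.600]
hi = A.hi+B.hi = [29.8+9.2, 7.3+9.2, 10+9.2] = [39.000,16.500,19.200]
diag = √(53²+53²+33.8²) = √6760.44 = 82.222

min=[-14.000,-36.500,-14.600] max=[39.000,16.500,19.200] diag=82.222


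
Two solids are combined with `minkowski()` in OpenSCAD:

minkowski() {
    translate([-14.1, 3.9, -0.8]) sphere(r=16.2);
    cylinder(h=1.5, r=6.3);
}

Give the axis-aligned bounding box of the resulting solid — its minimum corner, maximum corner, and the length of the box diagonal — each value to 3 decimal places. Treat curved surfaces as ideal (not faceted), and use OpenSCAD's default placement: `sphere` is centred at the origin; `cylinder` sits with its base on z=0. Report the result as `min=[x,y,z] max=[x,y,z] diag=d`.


A = translate([-14.1, 3.9, -0.8]) sphere(r=16.2) → bbox [-30.3,-12.3,-17] .. [2.1,20.1,15.4]
B = cylinder(h=1.5, r=6.3) → bbox [-6.3,-6.3,0] .. [6.3,6.3,1.5]
lo = A.lo+B.lo = [-30.3-6.3, -12.3-6.3, -17+0] = [-36.600,-18.600,-17.000]
hi = A.hi+B.hi = [2.1+6.3, 20.1+6.3, 15.4+1.5] = [8.400,26.400,16.900]
diag = √(45²+45²+33.9²) = √5199.21 = 72.106

min=[-36.600,-18.600,-17.000] max=[8.400,26.400,16.900] diag=72.106


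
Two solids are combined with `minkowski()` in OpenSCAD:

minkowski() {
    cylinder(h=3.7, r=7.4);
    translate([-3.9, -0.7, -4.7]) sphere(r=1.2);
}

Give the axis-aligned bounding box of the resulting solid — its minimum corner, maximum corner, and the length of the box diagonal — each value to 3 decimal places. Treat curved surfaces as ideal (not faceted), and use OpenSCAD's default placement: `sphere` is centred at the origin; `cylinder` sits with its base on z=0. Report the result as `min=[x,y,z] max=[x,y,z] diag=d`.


min=[-12.500,-9.300,-5.900] max=[4.700,7.900,0.200] diag=25.078

A = translate([-3.9, -0.7, -4.7]) sphere(r=1.2) → bbox [-5.1,-1.9,-5.9] .. [-2.7,0.5,-3.5]
B = cylinder(h=3.7, r=7.4) → bbox [-7.4,-7.4,0] .. [7.4,7.4,3.7]
lo = A.lo+B.lo = [-5.1-7.4, -1.9-7.4, -5.9+0] = [-12.500,-9.300,-5.900]
hi = A.hi+B.hi = [-2.7+7.4, 0.5+7.4, -3.5+3.7] = [4.700,7.900,0.200]
diag = √(17.2²+17.2²+6.1²) = √628.89 = 25.078


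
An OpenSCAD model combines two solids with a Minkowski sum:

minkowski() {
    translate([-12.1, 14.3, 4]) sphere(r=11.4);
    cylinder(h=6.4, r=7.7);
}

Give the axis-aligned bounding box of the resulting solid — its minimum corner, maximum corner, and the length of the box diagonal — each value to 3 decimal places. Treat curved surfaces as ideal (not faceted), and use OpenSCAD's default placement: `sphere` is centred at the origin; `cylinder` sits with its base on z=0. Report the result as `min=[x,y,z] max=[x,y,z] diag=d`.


min=[-31.200,-4.800,-7.400] max=[7.000,33.400,21.800] diag=61.409

A = translate([-12.1, 14.3, 4]) sphere(r=11.4) → bbox [-23.5,2.9,-7.4] .. [-0.7,25.7,15.4]
B = cylinder(h=6.4, r=7.7) → bbox [-7.7,-7.7,0] .. [7.7,7.7,6.4]
lo = A.lo+B.lo = [-23.5-7.7, 2.9-7.7, -7.4+0] = [-31.200,-4.800,-7.400]
hi = A.hi+B.hi = [-0.7+7.7, 25.7+7.7, 15.4+6.4] = [7.000,33.400,21.800]
diag = √(38.2²+38.2²+29.2²) = √3771.12 = 61.409


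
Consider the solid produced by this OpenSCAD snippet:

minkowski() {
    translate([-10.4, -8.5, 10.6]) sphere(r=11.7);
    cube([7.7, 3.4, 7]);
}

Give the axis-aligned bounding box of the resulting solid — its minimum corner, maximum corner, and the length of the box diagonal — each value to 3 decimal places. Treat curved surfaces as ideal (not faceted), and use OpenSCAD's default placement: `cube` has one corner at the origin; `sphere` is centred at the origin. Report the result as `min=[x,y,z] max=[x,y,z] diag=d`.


min=[-22.100,-20.200,-1.100] max=[9.000,6.600,29.300] diag=51.084

A = translate([-10.4, -8.5, 10.6]) sphere(r=11.7) → bbox [-22.1,-20.2,-1.1] .. [1.3,3.2,22.3]
B = cube([7.7, 3.4, 7]) → bbox [0,0,0] .. [7.7,3.4,7]
lo = A.lo+B.lo = [-22.1+0, -20.2+0, -1.1+0] = [-22.100,-20.200,-1.100]
hi = A.hi+B.hi = [1.3+7.7, 3.2+3.4, 22.3+7] = [9.000,6.600,29.300]
diag = √(31.1²+26.8²+30.4²) = √2609.61 = 51.084


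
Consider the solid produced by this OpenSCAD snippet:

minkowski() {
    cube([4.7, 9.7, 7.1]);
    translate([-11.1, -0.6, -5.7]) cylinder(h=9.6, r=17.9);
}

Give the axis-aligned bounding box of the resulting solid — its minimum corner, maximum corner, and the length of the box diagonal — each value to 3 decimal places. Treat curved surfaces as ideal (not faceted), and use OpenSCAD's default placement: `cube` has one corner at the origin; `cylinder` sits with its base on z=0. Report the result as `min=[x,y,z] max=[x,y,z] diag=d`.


A = translate([-11.1, -0.6, -5.7]) cylinder(h=9.6, r=17.9) → bbox [-29,-18.5,-5.7] .. [6.8,17.3,3.9]
B = cube([4.7, 9.7, 7.1]) → bbox [0,0,0] .. [4.7,9.7,7.1]
lo = A.lo+B.lo = [-29+0, -18.5+0, -5.7+0] = [-29.000,-18.500,-5.700]
hi = A.hi+B.hi = [6.8+4.7, 17.3+9.7, 3.9+7.1] = [11.500,27.000,11.000]
diag = √(40.5²+45.5²+16.7²) = √3989.39 = 63.162

min=[-29.000,-18.500,-5.700] max=[11.500,27.000,11.000] diag=63.162


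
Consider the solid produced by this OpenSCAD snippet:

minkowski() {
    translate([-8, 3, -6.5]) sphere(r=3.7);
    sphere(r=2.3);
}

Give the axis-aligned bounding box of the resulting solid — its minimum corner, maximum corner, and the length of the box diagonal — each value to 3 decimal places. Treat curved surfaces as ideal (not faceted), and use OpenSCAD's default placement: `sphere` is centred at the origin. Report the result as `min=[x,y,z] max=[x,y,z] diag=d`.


min=[-14.000,-3.000,-12.500] max=[-2.000,9.000,-0.500] diag=20.785

A = translate([-8, 3, -6.5]) sphere(r=3.7) → bbox [-11.7,-0.7,-10.2] .. [-4.3,6.7,-2.8]
B = sphere(r=2.3) → bbox [-2.3,-2.3,-2.3] .. [2.3,2.3,2.3]
lo = A.lo+B.lo = [-11.7-2.3, -0.7-2.3, -10.2-2.3] = [-14.000,-3.000,-12.500]
hi = A.hi+B.hi = [-4.3+2.3, 6.7+2.3, -2.8+2.3] = [-2.000,9.000,-0.500]
diag = √(12²+12²+12²) = √432 = 20.785


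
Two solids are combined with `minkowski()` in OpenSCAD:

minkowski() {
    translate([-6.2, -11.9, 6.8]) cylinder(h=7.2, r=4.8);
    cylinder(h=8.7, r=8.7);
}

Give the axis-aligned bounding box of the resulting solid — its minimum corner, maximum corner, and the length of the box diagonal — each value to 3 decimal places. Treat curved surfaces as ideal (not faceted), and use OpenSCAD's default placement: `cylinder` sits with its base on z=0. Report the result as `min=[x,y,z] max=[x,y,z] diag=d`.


A = translate([-6.2, -11.9, 6.8]) cylinder(h=7.2, r=4.8) → bbox [-11,-16.7,6.8] .. [-1.4,-7.1,14]
B = cylinder(h=8.7, r=8.7) → bbox [-8.7,-8.7,0] .. [8.7,8.7,8.7]
lo = A.lo+B.lo = [-11-8.7, -16.7-8.7, 6.8+0] = [-19.700,-25.400,6.800]
hi = A.hi+B.hi = [-1.4+8.7, -7.1+8.7, 14+8.7] = [7.300,1.600,22.700]
diag = √(27²+27²+15.9²) = √1710.81 = 41.362

min=[-19.700,-25.400,6.800] max=[7.300,1.600,22.700] diag=41.362


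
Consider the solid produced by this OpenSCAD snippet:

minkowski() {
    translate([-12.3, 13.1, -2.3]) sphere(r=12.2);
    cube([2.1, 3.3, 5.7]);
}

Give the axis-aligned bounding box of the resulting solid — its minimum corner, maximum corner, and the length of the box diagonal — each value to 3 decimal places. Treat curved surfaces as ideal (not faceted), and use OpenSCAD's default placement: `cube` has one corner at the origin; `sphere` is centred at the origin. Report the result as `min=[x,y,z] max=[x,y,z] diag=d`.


min=[-24.500,0.900,-14.500] max=[2.000,28.600,15.600] diag=48.740

A = translate([-12.3, 13.1, -2.3]) sphere(r=12.2) → bbox [-24.5,0.9,-14.5] .. [-0.1,25.3,9.9]
B = cube([2.1, 3.3, 5.7]) → bbox [0,0,0] .. [2.1,3.3,5.7]
lo = A.lo+B.lo = [-24.5+0, 0.9+0, -14.5+0] = [-24.500,0.900,-14.500]
hi = A.hi+B.hi = [-0.1+2.1, 25.3+3.3, 9.9+5.7] = [2.000,28.600,15.600]
diag = √(26.5²+27.7²+30.1²) = √2375.55 = 48.740


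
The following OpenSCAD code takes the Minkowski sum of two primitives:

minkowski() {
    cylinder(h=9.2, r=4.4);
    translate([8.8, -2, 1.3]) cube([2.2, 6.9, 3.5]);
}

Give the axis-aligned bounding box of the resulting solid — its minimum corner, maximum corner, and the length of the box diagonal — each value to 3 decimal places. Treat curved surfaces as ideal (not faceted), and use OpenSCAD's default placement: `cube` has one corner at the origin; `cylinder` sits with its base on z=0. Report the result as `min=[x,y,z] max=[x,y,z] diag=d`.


min=[4.400,-6.400,1.300] max=[15.400,9.300,14.000] diag=22.995

A = translate([8.8, -2, 1.3]) cube([2.2, 6.9, 3.5]) → bbox [8.8,-2,1.3] .. [11,4.9,4.8]
B = cylinder(h=9.2, r=4.4) → bbox [-4.4,-4.4,0] .. [4.4,4.4,9.2]
lo = A.lo+B.lo = [8.8-4.4, -2-4.4, 1.3+0] = [4.400,-6.400,1.300]
hi = A.hi+B.hi = [11+4.4, 4.9+4.4, 4.8+9.2] = [15.400,9.300,14.000]
diag = √(11²+15.7²+12.7²) = √528.78 = 22.995


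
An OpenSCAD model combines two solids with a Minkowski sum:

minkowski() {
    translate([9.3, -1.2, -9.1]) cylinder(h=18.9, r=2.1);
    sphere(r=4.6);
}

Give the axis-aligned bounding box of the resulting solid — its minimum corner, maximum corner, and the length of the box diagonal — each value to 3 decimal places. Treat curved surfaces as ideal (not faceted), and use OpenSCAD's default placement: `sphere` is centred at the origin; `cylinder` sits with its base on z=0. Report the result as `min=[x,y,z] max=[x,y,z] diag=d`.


A = translate([9.3, -1.2, -9.1]) cylinder(h=18.9, r=2.1) → bbox [7.2,-3.3,-9.1] .. [11.4,0.9,9.8]
B = sphere(r=4.6) → bbox [-4.6,-4.6,-4.6] .. [4.6,4.6,4.6]
lo = A.lo+B.lo = [7.2-4.6, -3.3-4.6, -9.1-4.6] = [2.600,-7.900,-13.700]
hi = A.hi+B.hi = [11.4+4.6, 0.9+4.6, 9.8+4.6] = [16.000,5.500,14.400]
diag = √(13.4²+13.4²+28.1²) = √1148.73 = 33.893

min=[2.600,-7.900,-13.700] max=[16.000,5.500,14.400] diag=33.893


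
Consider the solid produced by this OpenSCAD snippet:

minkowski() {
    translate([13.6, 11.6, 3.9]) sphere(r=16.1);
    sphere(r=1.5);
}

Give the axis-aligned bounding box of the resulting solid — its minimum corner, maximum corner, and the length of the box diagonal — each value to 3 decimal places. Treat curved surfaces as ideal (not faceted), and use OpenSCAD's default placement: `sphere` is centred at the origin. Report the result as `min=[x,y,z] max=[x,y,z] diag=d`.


min=[-4.000,-6.000,-13.700] max=[31.200,29.200,21.500] diag=60.968

A = translate([13.6, 11.6, 3.9]) sphere(r=16.1) → bbox [-2.5,-4.5,-12.2] .. [29.7,27.7,20]
B = sphere(r=1.5) → bbox [-1.5,-1.5,-1.5] .. [1.5,1.5,1.5]
lo = A.lo+B.lo = [-2.5-1.5, -4.5-1.5, -12.2-1.5] = [-4.000,-6.000,-13.700]
hi = A.hi+B.hi = [29.7+1.5, 27.7+1.5, 20+1.5] = [31.200,29.200,21.500]
diag = √(35.2²+35.2²+35.2²) = √3717.12 = 60.968


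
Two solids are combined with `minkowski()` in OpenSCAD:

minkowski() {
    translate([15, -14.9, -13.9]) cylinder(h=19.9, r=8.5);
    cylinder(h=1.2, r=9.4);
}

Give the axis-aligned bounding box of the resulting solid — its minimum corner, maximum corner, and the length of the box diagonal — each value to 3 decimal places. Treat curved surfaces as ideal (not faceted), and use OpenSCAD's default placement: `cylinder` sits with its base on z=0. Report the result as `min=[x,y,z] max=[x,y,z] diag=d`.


A = translate([15, -14.9, -13.9]) cylinder(h=19.9, r=8.5) → bbox [6.5,-23.4,-13.9] .. [23.5,-6.4,6]
B = cylinder(h=1.2, r=9.4) → bbox [-9.4,-9.4,0] .. [9.4,9.4,1.2]
lo = A.lo+B.lo = [6.5-9.4, -23.4-9.4, -13.9+0] = [-2.900,-32.800,-13.900]
hi = A.hi+B.hi = [23.5+9.4, -6.4+9.4, 6+1.2] = [32.900,3.000,7.200]
diag = √(35.8²+35.8²+21.1²) = √3008.49 = 54.850

min=[-2.900,-32.800,-13.900] max=[32.900,3.000,7.200] diag=54.850


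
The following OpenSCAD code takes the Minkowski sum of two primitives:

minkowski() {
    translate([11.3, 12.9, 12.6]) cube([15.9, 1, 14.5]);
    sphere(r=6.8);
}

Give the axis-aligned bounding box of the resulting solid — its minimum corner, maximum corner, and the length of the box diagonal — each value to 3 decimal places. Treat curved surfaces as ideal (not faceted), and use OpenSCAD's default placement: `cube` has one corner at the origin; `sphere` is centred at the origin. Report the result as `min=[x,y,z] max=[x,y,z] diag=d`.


min=[4.500,6.100,5.800] max=[34.000,20.700,33.900] diag=43.278

A = translate([11.3, 12.9, 12.6]) cube([15.9, 1, 14.5]) → bbox [11.3,12.9,12.6] .. [27.2,13.9,27.1]
B = sphere(r=6.8) → bbox [-6.8,-6.8,-6.8] .. [6.8,6.8,6.8]
lo = A.lo+B.lo = [11.3-6.8, 12.9-6.8, 12.6-6.8] = [4.500,6.100,5.800]
hi = A.hi+B.hi = [27.2+6.8, 13.9+6.8, 27.1+6.8] = [34.000,20.700,33.900]
diag = √(29.5²+14.6²+28.1²) = √1873.02 = 43.278


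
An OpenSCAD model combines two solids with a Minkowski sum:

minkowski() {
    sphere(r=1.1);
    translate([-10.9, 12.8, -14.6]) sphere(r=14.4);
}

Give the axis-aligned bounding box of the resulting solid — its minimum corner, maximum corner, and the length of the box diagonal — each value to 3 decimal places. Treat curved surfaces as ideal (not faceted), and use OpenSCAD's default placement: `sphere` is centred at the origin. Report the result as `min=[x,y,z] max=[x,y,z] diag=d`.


min=[-26.400,-2.700,-30.100] max=[4.600,28.300,0.900] diag=53.694

A = translate([-10.9, 12.8, -14.6]) sphere(r=14.4) → bbox [-25.3,-1.6,-29] .. [3.5,27.2,-0.2]
B = sphere(r=1.1) → bbox [-1.1,-1.1,-1.1] .. [1.1,1.1,1.1]
lo = A.lo+B.lo = [-25.3-1.1, -1.6-1.1, -29-1.1] = [-26.400,-2.700,-30.100]
hi = A.hi+B.hi = [3.5+1.1, 27.2+1.1, -0.2+1.1] = [4.600,28.300,0.900]
diag = √(31²+31²+31²) = √2883 = 53.694


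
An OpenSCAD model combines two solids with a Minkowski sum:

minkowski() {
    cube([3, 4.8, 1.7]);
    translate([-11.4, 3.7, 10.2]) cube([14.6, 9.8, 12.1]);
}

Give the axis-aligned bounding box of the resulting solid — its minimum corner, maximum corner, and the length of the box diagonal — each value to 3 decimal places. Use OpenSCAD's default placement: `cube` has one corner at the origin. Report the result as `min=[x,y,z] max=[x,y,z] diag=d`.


A = translate([-11.4, 3.7, 10.2]) cube([14.6, 9.8, 12.1]) → bbox [-11.4,3.7,10.2] .. [3.2,13.5,22.3]
B = cube([3, 4.8, 1.7]) → bbox [0,0,0] .. [3,4.8,1.7]
lo = A.lo+B.lo = [-11.4+0, 3.7+0, 10.2+0] = [-11.400,3.700,10.200]
hi = A.hi+B.hi = [3.2+3, 13.5+4.8, 22.3+1.7] = [6.200,18.300,24.000]
diag = √(17.6²+14.6²+13.8²) = √713.36 = 26.709

min=[-11.400,3.700,10.200] max=[6.200,18.300,24.000] diag=26.709


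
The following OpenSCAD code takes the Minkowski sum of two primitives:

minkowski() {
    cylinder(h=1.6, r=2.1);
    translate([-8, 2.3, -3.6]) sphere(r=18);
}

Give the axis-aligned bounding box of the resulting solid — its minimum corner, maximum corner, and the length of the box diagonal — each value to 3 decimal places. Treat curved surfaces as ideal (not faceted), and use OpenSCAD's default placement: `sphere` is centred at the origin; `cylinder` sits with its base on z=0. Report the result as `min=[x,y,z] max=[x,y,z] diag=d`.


min=[-28.100,-17.800,-21.600] max=[12.100,22.400,16.000] diag=68.160

A = translate([-8, 2.3, -3.6]) sphere(r=18) → bbox [-26,-15.7,-21.6] .. [10,20.3,14.4]
B = cylinder(h=1.6, r=2.1) → bbox [-2.1,-2.1,0] .. [2.1,2.1,1.6]
lo = A.lo+B.lo = [-26-2.1, -15.7-2.1, -21.6+0] = [-28.100,-17.800,-21.600]
hi = A.hi+B.hi = [10+2.1, 20.3+2.1, 14.4+1.6] = [12.100,22.400,16.000]
diag = √(40.2²+40.2²+37.6²) = √4645.84 = 68.160


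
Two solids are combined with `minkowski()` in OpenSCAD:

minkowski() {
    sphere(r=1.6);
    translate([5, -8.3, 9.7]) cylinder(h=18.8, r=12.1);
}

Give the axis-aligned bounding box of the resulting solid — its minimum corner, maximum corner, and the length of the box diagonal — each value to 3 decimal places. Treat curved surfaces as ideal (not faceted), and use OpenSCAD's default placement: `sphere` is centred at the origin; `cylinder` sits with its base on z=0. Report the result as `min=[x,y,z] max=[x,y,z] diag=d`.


A = translate([5, -8.3, 9.7]) cylinder(h=18.8, r=12.1) → bbox [-7.1,-20.4,9.7] .. [17.1,3.8,28.5]
B = sphere(r=1.6) → bbox [-1.6,-1.6,-1.6] .. [1.6,1.6,1.6]
lo = A.lo+B.lo = [-7.1-1.6, -20.4-1.6, 9.7-1.6] = [-8.700,-22.000,8.100]
hi = A.hi+B.hi = [17.1+1.6, 3.8+1.6, 28.5+1.6] = [18.700,5.400,30.100]
diag = √(27.4²+27.4²+22²) = √1985.52 = 44.559

min=[-8.700,-22.000,8.100] max=[18.700,5.400,30.100] diag=44.559


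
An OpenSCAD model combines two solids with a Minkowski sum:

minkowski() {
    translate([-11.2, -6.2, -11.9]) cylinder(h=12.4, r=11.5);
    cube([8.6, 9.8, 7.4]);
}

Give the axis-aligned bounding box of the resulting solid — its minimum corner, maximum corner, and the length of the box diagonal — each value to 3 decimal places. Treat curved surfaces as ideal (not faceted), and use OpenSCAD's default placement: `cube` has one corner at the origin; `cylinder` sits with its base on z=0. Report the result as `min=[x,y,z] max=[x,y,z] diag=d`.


A = translate([-11.2, -6.2, -11.9]) cylinder(h=12.4, r=11.5) → bbox [-22.7,-17.7,-11.9] .. [0.3,5.3,0.5]
B = cube([8.6, 9.8, 7.4]) → bbox [0,0,0] .. [8.6,9.8,7.4]
lo = A.lo+B.lo = [-22.7+0, -17.7+0, -11.9+0] = [-22.700,-17.700,-11.900]
hi = A.hi+B.hi = [0.3+8.6, 5.3+9.8, 0.5+7.4] = [8.900,15.100,7.900]
diag = √(31.6²+32.8²+19.8²) = √2466.44 = 49.663

min=[-22.700,-17.700,-11.900] max=[8.900,15.100,7.900] diag=49.663
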